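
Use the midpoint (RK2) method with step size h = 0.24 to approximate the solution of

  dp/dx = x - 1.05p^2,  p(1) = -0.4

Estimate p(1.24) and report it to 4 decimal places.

-0.1539

Midpoint: k1 = f(x_n, p_n); k2 = f(x_n + h/2, p_n + (h/2)·k1); p_{n+1} = p_n + h·k2.
x=1.000000, p=-0.400000:
  k1 = f(1.000000, -0.400000) = 0.832000
  k2 = f(1.120000, -0.300160) = 1.025399
  p ← -0.400000 + 0.24·1.025399 = -0.153904
p(1.24) ≈ -0.1539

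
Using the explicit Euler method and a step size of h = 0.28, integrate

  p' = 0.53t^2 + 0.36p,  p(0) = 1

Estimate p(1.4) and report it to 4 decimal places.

Euler: p_{n+1} = p_n + h·f(t_n, p_n).
t=0.000000, p=1.000000: f=0.360000 → p ← 1.000000 + 0.28·0.360000 = 1.100800
t=0.280000, p=1.100800: f=0.437840 → p ← 1.100800 + 0.28·0.437840 = 1.223395
t=0.560000, p=1.223395: f=0.606630 → p ← 1.223395 + 0.28·0.606630 = 1.393252
t=0.840000, p=1.393252: f=0.875539 → p ← 1.393252 + 0.28·0.875539 = 1.638402
t=1.120000, p=1.638402: f=1.254657 → p ← 1.638402 + 0.28·1.254657 = 1.989706
p(1.4) ≈ 1.9897

1.9897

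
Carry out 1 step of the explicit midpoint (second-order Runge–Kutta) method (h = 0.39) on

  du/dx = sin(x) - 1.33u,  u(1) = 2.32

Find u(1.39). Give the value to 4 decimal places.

Midpoint: k1 = f(x_n, u_n); k2 = f(x_n + h/2, u_n + (h/2)·k1); u_{n+1} = u_n + h·k2.
x=1.000000, u=2.320000:
  k1 = f(1.000000, 2.320000) = -2.244129
  k2 = f(1.195000, 1.882395) = -1.573369
  u ← 2.320000 + 0.39·(-1.573369) = 1.706386
u(1.39) ≈ 1.7064

1.7064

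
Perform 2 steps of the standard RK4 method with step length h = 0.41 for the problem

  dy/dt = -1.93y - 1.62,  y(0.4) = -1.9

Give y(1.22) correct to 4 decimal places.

-1.0595

RK4: k1 = f(t_n, y_n); k2 = f(t_n + h/2, y_n + (h/2)·k1); k3 = f(t_n + h/2, y_n + (h/2)·k2); k4 = f(t_n + h, y_n + h·k3); y_{n+1} = y_n + (h/6)·(k1 + 2k2 + 2k3 + k4).
t=0.400000, y=-1.900000:
  k1 = f(0.400000, -1.900000) = 2.047000
  k2 = f(0.605000, -1.480365) = 1.237104
  k3 = f(0.605000, -1.646394) = 1.557540
  k4 = f(0.810000, -1.261409) = 0.814519
  y ← -1.900000 + (0.41/6)·(k1 + 2k2 + 2k3 + k4) = -1.322528
t=0.810000, y=-1.322528:
  k1 = f(0.810000, -1.322528) = 0.932479
  k2 = f(1.015000, -1.131370) = 0.563544
  k3 = f(1.015000, -1.207002) = 0.709513
  k4 = f(1.220000, -1.031628) = 0.371042
  y ← -1.322528 + (0.41/6)·(k1 + 2k2 + 2k3 + k4) = -1.059470
y(1.22) ≈ -1.0595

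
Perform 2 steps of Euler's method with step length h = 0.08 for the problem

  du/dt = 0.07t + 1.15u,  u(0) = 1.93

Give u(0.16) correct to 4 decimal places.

Euler: u_{n+1} = u_n + h·f(t_n, u_n).
t=0.000000, u=1.930000: f=2.219500 → u ← 1.930000 + 0.08·2.219500 = 2.107560
t=0.080000, u=2.107560: f=2.429294 → u ← 2.107560 + 0.08·2.429294 = 2.301904
u(0.16) ≈ 2.3019

2.3019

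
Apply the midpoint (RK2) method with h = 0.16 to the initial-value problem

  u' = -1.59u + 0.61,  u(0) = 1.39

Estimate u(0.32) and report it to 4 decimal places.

Midpoint: k1 = f(x_n, u_n); k2 = f(x_n + h/2, u_n + (h/2)·k1); u_{n+1} = u_n + h·k2.
x=0.000000, u=1.390000:
  k1 = f(0.000000, 1.390000) = -1.600100
  k2 = f(0.080000, 1.261992) = -1.396567
  u ← 1.390000 + 0.16·(-1.396567) = 1.166549
x=0.160000, u=1.166549:
  k1 = f(0.160000, 1.166549) = -1.244813
  k2 = f(0.240000, 1.066964) = -1.086473
  u ← 1.166549 + 0.16·(-1.086473) = 0.992714
u(0.32) ≈ 0.9927

0.9927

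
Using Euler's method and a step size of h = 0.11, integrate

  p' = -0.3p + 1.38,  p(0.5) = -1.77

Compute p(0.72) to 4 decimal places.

Euler: p_{n+1} = p_n + h·f(t_n, p_n).
t=0.500000, p=-1.770000: f=1.911000 → p ← -1.770000 + 0.11·1.911000 = -1.559790
t=0.610000, p=-1.559790: f=1.847937 → p ← -1.559790 + 0.11·1.847937 = -1.356517
p(0.72) ≈ -1.3565

-1.3565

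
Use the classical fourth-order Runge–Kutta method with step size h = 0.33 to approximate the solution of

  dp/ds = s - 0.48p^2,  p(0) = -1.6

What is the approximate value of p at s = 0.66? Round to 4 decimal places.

RK4: k1 = f(s_n, p_n); k2 = f(s_n + h/2, p_n + (h/2)·k1); k3 = f(s_n + h/2, p_n + (h/2)·k2); k4 = f(s_n + h, p_n + h·k3); p_{n+1} = p_n + (h/6)·(k1 + 2k2 + 2k3 + k4).
s=0.000000, p=-1.600000:
  k1 = f(0.000000, -1.600000) = -1.228800
  k2 = f(0.165000, -1.802752) = -1.394959
  k3 = f(0.165000, -1.830168) = -1.442768
  k4 = f(0.330000, -2.076113) = -1.738918
  p ← -1.600000 + (0.33/6)·(k1 + 2k2 + 2k3 + k4) = -2.075374
s=0.330000, p=-2.075374:
  k1 = f(0.330000, -2.075374) = -1.737446
  k2 = f(0.495000, -2.362053) = -2.183061
  k3 = f(0.495000, -2.435580) = -2.352383
  k4 = f(0.660000, -2.851661) = -3.243345
  p ← -2.075374 + (0.33/6)·(k1 + 2k2 + 2k3 + k4) = -2.848217
p(0.66) ≈ -2.8482

-2.8482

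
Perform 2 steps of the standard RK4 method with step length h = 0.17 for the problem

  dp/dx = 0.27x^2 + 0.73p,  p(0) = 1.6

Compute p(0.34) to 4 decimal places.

2.0545

RK4: k1 = f(x_n, p_n); k2 = f(x_n + h/2, p_n + (h/2)·k1); k3 = f(x_n + h/2, p_n + (h/2)·k2); k4 = f(x_n + h, p_n + h·k3); p_{n+1} = p_n + (h/6)·(k1 + 2k2 + 2k3 + k4).
x=0.000000, p=1.600000:
  k1 = f(0.000000, 1.600000) = 1.168000
  k2 = f(0.085000, 1.699280) = 1.242425
  k3 = f(0.085000, 1.705606) = 1.247043
  k4 = f(0.170000, 1.811997) = 1.330561
  p ← 1.600000 + (0.17/6)·(k1 + 2k2 + 2k3 + k4) = 1.811862
x=0.170000, p=1.811862:
  k1 = f(0.170000, 1.811862) = 1.330463
  k2 = f(0.255000, 1.924952) = 1.422772
  k3 = f(0.255000, 1.932798) = 1.428499
  k4 = f(0.340000, 2.054707) = 1.531148
  p ← 1.811862 + (0.17/6)·(k1 + 2k2 + 2k3 + k4) = 2.054513
p(0.34) ≈ 2.0545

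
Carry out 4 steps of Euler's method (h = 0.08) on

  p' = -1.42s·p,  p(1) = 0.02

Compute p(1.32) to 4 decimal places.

Euler: p_{n+1} = p_n + h·f(s_n, p_n).
s=1.000000, p=0.020000: f=-0.028400 → p ← 0.020000 + 0.08·(-0.028400) = 0.017728
s=1.080000, p=0.017728: f=-0.027188 → p ← 0.017728 + 0.08·(-0.027188) = 0.015553
s=1.160000, p=0.015553: f=-0.025619 → p ← 0.015553 + 0.08·(-0.025619) = 0.013503
s=1.240000, p=0.013503: f=-0.023777 → p ← 0.013503 + 0.08·(-0.023777) = 0.011601
p(1.32) ≈ 0.0116

0.0116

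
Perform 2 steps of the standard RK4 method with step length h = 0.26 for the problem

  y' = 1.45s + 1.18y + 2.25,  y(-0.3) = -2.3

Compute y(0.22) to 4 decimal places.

RK4: k1 = f(s_n, y_n); k2 = f(s_n + h/2, y_n + (h/2)·k1); k3 = f(s_n + h/2, y_n + (h/2)·k2); k4 = f(s_n + h, y_n + h·k3); y_{n+1} = y_n + (h/6)·(k1 + 2k2 + 2k3 + k4).
s=-0.300000, y=-2.300000:
  k1 = f(-0.300000, -2.300000) = -0.899000
  k2 = f(-0.170000, -2.416870) = -0.848407
  k3 = f(-0.170000, -2.410293) = -0.840646
  k4 = f(-0.040000, -2.518568) = -0.779910
  y ← -2.300000 + (0.26/6)·(k1 + 2k2 + 2k3 + k4) = -2.519137
s=-0.040000, y=-2.519137:
  k1 = f(-0.040000, -2.519137) = -0.780582
  k2 = f(0.090000, -2.620613) = -0.711823
  k3 = f(0.090000, -2.611674) = -0.701276
  k4 = f(0.220000, -2.701469) = -0.618733
  y ← -2.519137 + (0.26/6)·(k1 + 2k2 + 2k3 + k4) = -2.702243
y(0.22) ≈ -2.7022

-2.7022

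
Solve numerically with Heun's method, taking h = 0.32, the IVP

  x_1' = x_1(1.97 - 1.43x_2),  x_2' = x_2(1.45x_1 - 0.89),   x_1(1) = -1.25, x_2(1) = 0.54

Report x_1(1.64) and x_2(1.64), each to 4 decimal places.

Heun on (x_1,x_2): k1 = f(t_n, state_n); k2 = f(t_n + h, state_n + h·k1); state_{n+1} = state_n + (h/2)·(k1 + k2).
1.000000: (-1.250000, 0.540000)
  k1 = (-1.497250, -1.459350)
  predictor → (-1.729120, 0.073008)
  k2 = (-3.225844, -0.248025)
  → (-2.005695, 0.266820)
1.320000: (-2.005695, 0.266820)
  k1 = (-3.185941, -1.013451)
  predictor → (-3.025196, -0.057484)
  k2 = (-6.208315, 0.303318)
  → (-3.508776, 0.153199)
(x_1(1.64), x_2(1.64)) ≈ (-3.5088, 0.1532)

-3.5088, 0.1532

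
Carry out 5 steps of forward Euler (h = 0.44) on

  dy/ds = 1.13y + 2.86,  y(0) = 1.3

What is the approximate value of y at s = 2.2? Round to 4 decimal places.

26.2900

Euler: y_{n+1} = y_n + h·f(s_n, y_n).
s=0.000000, y=1.300000: f=4.329000 → y ← 1.300000 + 0.44·4.329000 = 3.204760
s=0.440000, y=3.204760: f=6.481379 → y ← 3.204760 + 0.44·6.481379 = 6.056567
s=0.880000, y=6.056567: f=9.703920 → y ← 6.056567 + 0.44·9.703920 = 10.326292
s=1.320000, y=10.326292: f=14.528710 → y ← 10.326292 + 0.44·14.528710 = 16.718924
s=1.760000, y=16.718924: f=21.752384 → y ← 16.718924 + 0.44·21.752384 = 26.289973
y(2.2) ≈ 26.2900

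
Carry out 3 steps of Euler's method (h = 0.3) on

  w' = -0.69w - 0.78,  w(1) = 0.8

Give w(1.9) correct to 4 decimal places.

-0.1678

Euler: w_{n+1} = w_n + h·f(s_n, w_n).
s=1.000000, w=0.800000: f=-1.332000 → w ← 0.800000 + 0.3·(-1.332000) = 0.400400
s=1.300000, w=0.400400: f=-1.056276 → w ← 0.400400 + 0.3·(-1.056276) = 0.083517
s=1.600000, w=0.083517: f=-0.837627 → w ← 0.083517 + 0.3·(-0.837627) = -0.167771
w(1.9) ≈ -0.1678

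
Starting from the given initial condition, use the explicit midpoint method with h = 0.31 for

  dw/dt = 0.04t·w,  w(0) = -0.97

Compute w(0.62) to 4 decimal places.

-0.9775

Midpoint: k1 = f(t_n, w_n); k2 = f(t_n + h/2, w_n + (h/2)·k1); w_{n+1} = w_n + h·k2.
t=0.000000, w=-0.970000:
  k1 = f(0.000000, -0.970000) = 0.000000
  k2 = f(0.155000, -0.970000) = -0.006014
  w ← -0.970000 + 0.31·(-0.006014) = -0.971864
t=0.310000, w=-0.971864:
  k1 = f(0.310000, -0.971864) = -0.012051
  k2 = f(0.465000, -0.973732) = -0.018111
  w ← -0.971864 + 0.31·(-0.018111) = -0.977479
w(0.62) ≈ -0.9775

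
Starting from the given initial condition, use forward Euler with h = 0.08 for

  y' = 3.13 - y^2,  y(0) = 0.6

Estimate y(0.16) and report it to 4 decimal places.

Euler: y_{n+1} = y_n + h·f(x_n, y_n).
x=0.000000, y=0.600000: f=2.770000 → y ← 0.600000 + 0.08·2.770000 = 0.821600
x=0.080000, y=0.821600: f=2.454973 → y ← 0.821600 + 0.08·2.454973 = 1.017998
y(0.16) ≈ 1.0180

1.0180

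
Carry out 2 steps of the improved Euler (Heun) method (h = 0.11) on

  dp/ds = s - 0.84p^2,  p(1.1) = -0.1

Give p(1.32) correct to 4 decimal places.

Heun: k1 = f(s_n, p_n); k2 = f(s_n + h, p_n + h·k1); p_{n+1} = p_n + (h/2)·(k1 + k2).
s=1.100000, p=-0.100000:
  k1 = f(1.100000, -0.100000) = 1.091600
  k2 = f(1.210000, 0.020076) = 1.209661
  p ← -0.100000 + (0.11/2)·(1.091600 + 1.209661) = 0.026569
s=1.210000, p=0.026569:
  k1 = f(1.210000, 0.026569) = 1.209407
  k2 = f(1.320000, 0.159604) = 1.298602
  p ← 0.026569 + (0.11/2)·(1.209407 + 1.298602) = 0.164510
p(1.32) ≈ 0.1645

0.1645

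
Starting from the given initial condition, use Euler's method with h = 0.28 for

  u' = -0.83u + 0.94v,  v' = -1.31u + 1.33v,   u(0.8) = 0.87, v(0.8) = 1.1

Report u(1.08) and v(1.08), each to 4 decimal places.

Euler on (u,v): u_{n+1} = u_n + h·u', v_{n+1} = v_n + h·v'.
0.800000: (0.870000, 1.100000); f=(0.311900, 0.323300) → (0.957332, 1.190524)
(u(1.08), v(1.08)) ≈ (0.9573, 1.1905)

0.9573, 1.1905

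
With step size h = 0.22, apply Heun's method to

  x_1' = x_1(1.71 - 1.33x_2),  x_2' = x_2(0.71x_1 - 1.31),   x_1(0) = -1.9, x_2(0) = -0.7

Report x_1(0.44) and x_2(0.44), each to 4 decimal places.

-4.8524, -0.1918

Heun on (x_1,x_2): k1 = f(x_n, state_n); k2 = f(x_n + h, state_n + h·k1); state_{n+1} = state_n + (h/2)·(k1 + k2).
0.000000: (-1.900000, -0.700000)
  k1 = (-5.017900, 1.861300)
  predictor → (-3.003938, -0.290514)
  k2 = (-6.297406, 1.000180)
  → (-3.144684, -0.385237)
0.220000: (-3.144684, -0.385237)
  k1 = (-6.988636, 1.364789)
  predictor → (-4.682184, -0.084983)
  k2 = (-8.535752, 0.393843)
  → (-4.852366, -0.191788)
(x_1(0.44), x_2(0.44)) ≈ (-4.8524, -0.1918)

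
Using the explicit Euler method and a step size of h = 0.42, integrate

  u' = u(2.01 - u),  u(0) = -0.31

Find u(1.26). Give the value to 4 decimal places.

-3.0666

Euler: u_{n+1} = u_n + h·f(t_n, u_n).
t=0.000000, u=-0.310000: f=-0.719200 → u ← -0.310000 + 0.42·(-0.719200) = -0.612064
t=0.420000, u=-0.612064: f=-1.604871 → u ← -0.612064 + 0.42·(-1.604871) = -1.286110
t=0.840000, u=-1.286110: f=-4.239159 → u ← -1.286110 + 0.42·(-4.239159) = -3.066557
u(1.26) ≈ -3.0666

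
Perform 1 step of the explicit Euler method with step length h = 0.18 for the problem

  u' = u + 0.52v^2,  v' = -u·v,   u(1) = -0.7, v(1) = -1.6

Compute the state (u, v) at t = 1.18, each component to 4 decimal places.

Euler on (u,v): u_{n+1} = u_n + h·u', v_{n+1} = v_n + h·v'.
1.000000: (-0.700000, -1.600000); f=(0.631200, -1.120000) → (-0.586384, -1.801600)
(u(1.18), v(1.18)) ≈ (-0.5864, -1.8016)

-0.5864, -1.8016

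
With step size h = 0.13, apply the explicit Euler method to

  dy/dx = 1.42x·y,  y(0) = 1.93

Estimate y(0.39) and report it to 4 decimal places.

2.0712

Euler: y_{n+1} = y_n + h·f(x_n, y_n).
x=0.000000, y=1.930000: f=0.000000 → y ← 1.930000 + 0.13·0.000000 = 1.930000
x=0.130000, y=1.930000: f=0.356278 → y ← 1.930000 + 0.13·0.356278 = 1.976316
x=0.260000, y=1.976316: f=0.729656 → y ← 1.976316 + 0.13·0.729656 = 2.071171
y(0.39) ≈ 2.0712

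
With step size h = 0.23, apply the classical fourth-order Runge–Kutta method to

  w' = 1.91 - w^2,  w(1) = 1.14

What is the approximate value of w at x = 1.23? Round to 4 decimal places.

RK4: k1 = f(x_n, w_n); k2 = f(x_n + h/2, w_n + (h/2)·k1); k3 = f(x_n + h/2, w_n + (h/2)·k2); k4 = f(x_n + h, w_n + h·k3); w_{n+1} = w_n + (h/6)·(k1 + 2k2 + 2k3 + k4).
x=1.000000, w=1.140000:
  k1 = f(1.000000, 1.140000) = 0.610400
  k2 = f(1.115000, 1.210196) = 0.445426
  k3 = f(1.115000, 1.191224) = 0.490986
  k4 = f(1.230000, 1.252927) = 0.340175
  w ← 1.140000 + (0.23/6)·(k1 + 2k2 + 2k3 + k4) = 1.248230
w(1.23) ≈ 1.2482

1.2482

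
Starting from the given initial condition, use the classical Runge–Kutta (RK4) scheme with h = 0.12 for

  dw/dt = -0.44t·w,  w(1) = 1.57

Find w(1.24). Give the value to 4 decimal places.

RK4: k1 = f(t_n, w_n); k2 = f(t_n + h/2, w_n + (h/2)·k1); k3 = f(t_n + h/2, w_n + (h/2)·k2); k4 = f(t_n + h, w_n + h·k3); w_{n+1} = w_n + (h/6)·(k1 + 2k2 + 2k3 + k4).
t=1.000000, w=1.570000:
  k1 = f(1.000000, 1.570000) = -0.690800
  k2 = f(1.060000, 1.528552) = -0.712917
  k3 = f(1.060000, 1.527225) = -0.712298
  k4 = f(1.120000, 1.484524) = -0.731574
  w ← 1.570000 + (0.12/6)·(k1 + 2k2 + 2k3 + k4) = 1.484544
t=1.120000, w=1.484544:
  k1 = f(1.120000, 1.484544) = -0.731583
  k2 = f(1.180000, 1.440649) = -0.747985
  k3 = f(1.180000, 1.439665) = -0.747474
  k4 = f(1.240000, 1.394847) = -0.761029
  w ← 1.484544 + (0.12/6)·(k1 + 2k2 + 2k3 + k4) = 1.394873
w(1.24) ≈ 1.3949

1.3949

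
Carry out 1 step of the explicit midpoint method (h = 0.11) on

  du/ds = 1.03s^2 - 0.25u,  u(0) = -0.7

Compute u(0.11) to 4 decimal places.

-0.6807

Midpoint: k1 = f(s_n, u_n); k2 = f(s_n + h/2, u_n + (h/2)·k1); u_{n+1} = u_n + h·k2.
s=0.000000, u=-0.700000:
  k1 = f(0.000000, -0.700000) = 0.175000
  k2 = f(0.055000, -0.690375) = 0.175709
  u ← -0.700000 + 0.11·0.175709 = -0.680672
u(0.11) ≈ -0.6807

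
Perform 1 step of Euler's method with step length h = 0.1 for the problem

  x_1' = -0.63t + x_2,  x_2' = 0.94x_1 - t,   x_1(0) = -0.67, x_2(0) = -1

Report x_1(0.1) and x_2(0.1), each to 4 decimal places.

Euler on (x_1,x_2): x_1_{n+1} = x_1_n + h·x_1', x_2_{n+1} = x_2_n + h·x_2'.
0.000000: (-0.670000, -1.000000); f=(-1.000000, -0.629800) → (-0.770000, -1.062980)
(x_1(0.1), x_2(0.1)) ≈ (-0.7700, -1.0630)

-0.7700, -1.0630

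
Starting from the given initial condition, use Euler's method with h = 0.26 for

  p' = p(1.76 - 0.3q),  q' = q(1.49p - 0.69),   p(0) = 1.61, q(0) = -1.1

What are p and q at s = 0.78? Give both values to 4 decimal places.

Euler on (p,q): p_{n+1} = p_n + h·p', q_{n+1} = q_n + h·q'.
0.000000: (1.610000, -1.100000); f=(3.364900, -1.879790) → (2.484874, -1.588745)
0.260000: (2.484874, -1.588745); f=(5.557728, -4.786036) → (3.929883, -2.833115)
0.520000: (3.929883, -2.833115); f=(10.256737, -14.634527) → (6.596635, -6.638092)
(p(0.78), q(0.78)) ≈ (6.5966, -6.6381)

6.5966, -6.6381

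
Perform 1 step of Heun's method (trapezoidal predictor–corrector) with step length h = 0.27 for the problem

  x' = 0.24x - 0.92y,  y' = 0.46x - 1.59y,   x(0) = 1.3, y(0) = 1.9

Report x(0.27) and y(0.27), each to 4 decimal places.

Heun on (x,y): k1 = f(s_n, state_n); k2 = f(s_n + h, state_n + h·k1); state_{n+1} = state_n + (h/2)·(k1 + k2).
0.000000: (1.300000, 1.900000)
  k1 = (-1.436000, -2.423000)
  predictor → (0.912280, 1.245790)
  k2 = (-0.927180, -1.561157)
  → (0.980971, 1.362139)
(x(0.27), y(0.27)) ≈ (0.9810, 1.3621)

0.9810, 1.3621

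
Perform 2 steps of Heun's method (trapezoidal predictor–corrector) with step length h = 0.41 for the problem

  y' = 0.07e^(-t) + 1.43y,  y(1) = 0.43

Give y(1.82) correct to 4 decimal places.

1.3580

Heun: k1 = f(t_n, y_n); k2 = f(t_n + h, y_n + h·k1); y_{n+1} = y_n + (h/2)·(k1 + k2).
t=1.000000, y=0.430000:
  k1 = f(1.000000, 0.430000) = 0.640652
  k2 = f(1.410000, 0.692667) = 1.007604
  y ← 0.430000 + (0.41/2)·(0.640652 + 1.007604) = 0.767892
t=1.410000, y=0.767892:
  k1 = f(1.410000, 0.767892) = 1.115176
  k2 = f(1.820000, 1.225115) = 1.763256
  y ← 0.767892 + (0.41/2)·(1.115176 + 1.763256) = 1.357971
y(1.82) ≈ 1.3580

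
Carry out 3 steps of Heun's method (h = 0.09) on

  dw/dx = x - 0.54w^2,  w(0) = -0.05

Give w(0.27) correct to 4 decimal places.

Heun: k1 = f(x_n, w_n); k2 = f(x_n + h, w_n + h·k1); w_{n+1} = w_n + (h/2)·(k1 + k2).
x=0.000000, w=-0.050000:
  k1 = f(0.000000, -0.050000) = -0.001350
  k2 = f(0.090000, -0.050121) = 0.088643
  w ← -0.050000 + (0.09/2)·(-0.001350 + 0.088643) = -0.046072
x=0.090000, w=-0.046072:
  k1 = f(0.090000, -0.046072) = 0.088854
  k2 = f(0.180000, -0.038075) = 0.179217
  w ← -0.046072 + (0.09/2)·(0.088854 + 0.179217) = -0.034009
x=0.180000, w=-0.034009:
  k1 = f(0.180000, -0.034009) = 0.179375
  k2 = f(0.270000, -0.017865) = 0.269828
  w ← -0.034009 + (0.09/2)·(0.179375 + 0.269828) = -0.013794
w(0.27) ≈ -0.0138

-0.0138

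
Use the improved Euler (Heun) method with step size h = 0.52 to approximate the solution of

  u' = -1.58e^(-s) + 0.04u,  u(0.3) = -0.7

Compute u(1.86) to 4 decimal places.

Heun: k1 = f(s_n, u_n); k2 = f(s_n + h, u_n + h·k1); u_{n+1} = u_n + (h/2)·(k1 + k2).
s=0.300000, u=-0.700000:
  k1 = f(0.300000, -0.700000) = -1.198493
  k2 = f(0.820000, -1.323216) = -0.748811
  u ← -0.700000 + (0.52/2)·(-1.198493 + (-0.748811)) = -1.206299
s=0.820000, u=-1.206299:
  k1 = f(0.820000, -1.206299) = -0.744134
  k2 = f(1.340000, -1.593249) = -0.477446
  u ← -1.206299 + (0.52/2)·(-0.744134 + (-0.477446)) = -1.523910
s=1.340000, u=-1.523910:
  k1 = f(1.340000, -1.523910) = -0.474673
  k2 = f(1.860000, -1.770739) = -0.316792
  u ← -1.523910 + (0.52/2)·(-0.474673 + (-0.316792)) = -1.729691
u(1.86) ≈ -1.7297

-1.7297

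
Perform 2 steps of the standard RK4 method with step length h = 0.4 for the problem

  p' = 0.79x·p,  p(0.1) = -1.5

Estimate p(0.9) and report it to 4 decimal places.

-2.0574

RK4: k1 = f(x_n, p_n); k2 = f(x_n + h/2, p_n + (h/2)·k1); k3 = f(x_n + h/2, p_n + (h/2)·k2); k4 = f(x_n + h, p_n + h·k3); p_{n+1} = p_n + (h/6)·(k1 + 2k2 + 2k3 + k4).
x=0.100000, p=-1.500000:
  k1 = f(0.100000, -1.500000) = -0.118500
  k2 = f(0.300000, -1.523700) = -0.361117
  k3 = f(0.300000, -1.572223) = -0.372617
  k4 = f(0.500000, -1.649047) = -0.651373
  p ← -1.500000 + (0.4/6)·(k1 + 2k2 + 2k3 + k4) = -1.649156
x=0.500000, p=-1.649156:
  k1 = f(0.500000, -1.649156) = -0.651417
  k2 = f(0.700000, -1.779439) = -0.984030
  k3 = f(0.700000, -1.845962) = -1.020817
  k4 = f(0.900000, -2.057483) = -1.462870
  p ← -1.649156 + (0.4/6)·(k1 + 2k2 + 2k3 + k4) = -2.057421
p(0.9) ≈ -2.0574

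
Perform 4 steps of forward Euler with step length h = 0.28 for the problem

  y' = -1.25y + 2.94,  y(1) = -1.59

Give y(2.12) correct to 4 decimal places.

Euler: y_{n+1} = y_n + h·f(t_n, y_n).
t=1.000000, y=-1.590000: f=4.927500 → y ← -1.590000 + 0.28·4.927500 = -0.210300
t=1.280000, y=-0.210300: f=3.202875 → y ← -0.210300 + 0.28·3.202875 = 0.686505
t=1.560000, y=0.686505: f=2.081869 → y ← 0.686505 + 0.28·2.081869 = 1.269428
t=1.840000, y=1.269428: f=1.353215 → y ← 1.269428 + 0.28·1.353215 = 1.648328
y(2.12) ≈ 1.6483

1.6483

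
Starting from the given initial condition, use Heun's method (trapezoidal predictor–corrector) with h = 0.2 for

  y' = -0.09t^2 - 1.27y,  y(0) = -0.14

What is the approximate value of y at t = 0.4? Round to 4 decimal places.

-0.0868

Heun: k1 = f(t_n, y_n); k2 = f(t_n + h, y_n + h·k1); y_{n+1} = y_n + (h/2)·(k1 + k2).
t=0.000000, y=-0.140000:
  k1 = f(0.000000, -0.140000) = 0.177800
  k2 = f(0.200000, -0.104440) = 0.129039
  y ← -0.140000 + (0.2/2)·(0.177800 + 0.129039) = -0.109316
t=0.200000, y=-0.109316:
  k1 = f(0.200000, -0.109316) = 0.135231
  k2 = f(0.400000, -0.082270) = 0.090083
  y ← -0.109316 + (0.2/2)·(0.135231 + 0.090083) = -0.086785
y(0.4) ≈ -0.0868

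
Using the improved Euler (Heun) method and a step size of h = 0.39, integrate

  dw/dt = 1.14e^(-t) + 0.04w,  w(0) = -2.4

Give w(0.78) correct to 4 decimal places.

Heun: k1 = f(t_n, w_n); k2 = f(t_n + h, w_n + h·k1); w_{n+1} = w_n + (h/2)·(k1 + k2).
t=0.000000, w=-2.400000:
  k1 = f(0.000000, -2.400000) = 1.044000
  k2 = f(0.390000, -1.992840) = 0.692131
  w ← -2.400000 + (0.39/2)·(1.044000 + 0.692131) = -2.061454
t=0.390000, w=-2.061454:
  k1 = f(0.390000, -2.061454) = 0.689387
  k2 = f(0.780000, -1.792594) = 0.450879
  w ← -2.061454 + (0.39/2)·(0.689387 + 0.450879) = -1.839103
w(0.78) ≈ -1.8391

-1.8391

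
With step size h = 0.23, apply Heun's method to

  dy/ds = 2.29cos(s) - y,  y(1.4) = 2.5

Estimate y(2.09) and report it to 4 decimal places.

Heun: k1 = f(s_n, y_n); k2 = f(s_n + h, y_n + h·k1); y_{n+1} = y_n + (h/2)·(k1 + k2).
s=1.400000, y=2.500000:
  k1 = f(1.400000, 2.500000) = -2.110775
  k2 = f(1.630000, 2.014522) = -2.150019
  y ← 2.500000 + (0.23/2)·(-2.110775 + (-2.150019)) = 2.010009
s=1.630000, y=2.010009:
  k1 = f(1.630000, 2.010009) = -2.145506
  k2 = f(1.860000, 1.516542) = -2.169625
  y ← 2.010009 + (0.23/2)·(-2.145506 + (-2.169625)) = 1.513769
s=1.860000, y=1.513769:
  k1 = f(1.860000, 1.513769) = -2.166852
  k2 = f(2.090000, 1.015393) = -2.151665
  y ← 1.513769 + (0.23/2)·(-2.166852 + (-2.151665)) = 1.017139
y(2.09) ≈ 1.0171

1.0171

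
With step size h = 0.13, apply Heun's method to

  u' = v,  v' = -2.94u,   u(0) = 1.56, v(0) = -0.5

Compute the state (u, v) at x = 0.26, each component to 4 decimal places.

Heun on (u,v): k1 = f(x_n, state_n); k2 = f(x_n + h, state_n + h·k1); state_{n+1} = state_n + (h/2)·(k1 + k2).
0.000000: (1.560000, -0.500000)
  k1 = (-0.500000, -4.586400)
  predictor → (1.495000, -1.096232)
  k2 = (-1.096232, -4.395300)
  → (1.456245, -1.083811)
0.130000: (1.456245, -1.083811)
  k1 = (-1.083811, -4.281360)
  predictor → (1.315350, -1.640387)
  k2 = (-1.640387, -3.867128)
  → (1.279172, -1.613462)
(u(0.26), v(0.26)) ≈ (1.2792, -1.6135)

1.2792, -1.6135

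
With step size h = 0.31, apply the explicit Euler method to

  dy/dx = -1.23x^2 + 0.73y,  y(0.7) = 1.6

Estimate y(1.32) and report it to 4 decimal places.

Euler: y_{n+1} = y_n + h·f(x_n, y_n).
x=0.700000, y=1.600000: f=0.565300 → y ← 1.600000 + 0.31·0.565300 = 1.775243
x=1.010000, y=1.775243: f=0.041204 → y ← 1.775243 + 0.31·0.041204 = 1.788016
y(1.32) ≈ 1.7880

1.7880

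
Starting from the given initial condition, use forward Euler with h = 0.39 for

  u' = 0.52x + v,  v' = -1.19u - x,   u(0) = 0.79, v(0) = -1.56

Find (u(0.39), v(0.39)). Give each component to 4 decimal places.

Euler on (u,v): u_{n+1} = u_n + h·u', v_{n+1} = v_n + h·v'.
0.000000: (0.790000, -1.560000); f=(-1.560000, -0.940100) → (0.181600, -1.926639)
(u(0.39), v(0.39)) ≈ (0.1816, -1.9266)

0.1816, -1.9266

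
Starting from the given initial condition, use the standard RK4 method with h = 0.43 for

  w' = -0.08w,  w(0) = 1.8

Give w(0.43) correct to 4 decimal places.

1.7391

RK4: k1 = f(x_n, w_n); k2 = f(x_n + h/2, w_n + (h/2)·k1); k3 = f(x_n + h/2, w_n + (h/2)·k2); k4 = f(x_n + h, w_n + h·k3); w_{n+1} = w_n + (h/6)·(k1 + 2k2 + 2k3 + k4).
x=0.000000, w=1.800000:
  k1 = f(0.000000, 1.800000) = -0.144000
  k2 = f(0.215000, 1.769040) = -0.141523
  k3 = f(0.215000, 1.769573) = -0.141566
  k4 = f(0.430000, 1.739127) = -0.139130
  w ← 1.800000 + (0.43/6)·(k1 + 2k2 + 2k3 + k4) = 1.739133
w(0.43) ≈ 1.7391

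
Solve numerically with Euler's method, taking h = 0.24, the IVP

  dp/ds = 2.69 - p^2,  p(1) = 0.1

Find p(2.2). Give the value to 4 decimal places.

1.6339

Euler: p_{n+1} = p_n + h·f(s_n, p_n).
s=1.000000, p=0.100000: f=2.680000 → p ← 0.100000 + 0.24·2.680000 = 0.743200
s=1.240000, p=0.743200: f=2.137654 → p ← 0.743200 + 0.24·2.137654 = 1.256237
s=1.480000, p=1.256237: f=1.111869 → p ← 1.256237 + 0.24·1.111869 = 1.523085
s=1.720000, p=1.523085: f=0.370211 → p ← 1.523085 + 0.24·0.370211 = 1.611936
s=1.960000, p=1.611936: f=0.091662 → p ← 1.611936 + 0.24·0.091662 = 1.633935
p(2.2) ≈ 1.6339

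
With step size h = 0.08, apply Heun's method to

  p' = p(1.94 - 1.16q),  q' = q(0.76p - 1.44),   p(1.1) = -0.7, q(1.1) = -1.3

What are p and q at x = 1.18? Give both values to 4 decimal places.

-0.9112, -1.1047

Heun on (p,q): k1 = f(x_n, state_n); k2 = f(x_n + h, state_n + h·k1); state_{n+1} = state_n + (h/2)·(k1 + k2).
1.100000: (-0.700000, -1.300000)
  k1 = (-2.413600, 2.563600)
  predictor → (-0.893088, -1.094912)
  k2 = (-2.866900, 2.319841)
  → (-0.911220, -1.104662)
(p(1.18), q(1.18)) ≈ (-0.9112, -1.1047)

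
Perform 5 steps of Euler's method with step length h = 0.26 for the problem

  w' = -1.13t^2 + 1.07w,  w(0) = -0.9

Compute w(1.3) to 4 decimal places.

Euler: w_{n+1} = w_n + h·f(t_n, w_n).
t=0.000000, w=-0.900000: f=-0.963000 → w ← -0.900000 + 0.26·(-0.963000) = -1.150380
t=0.260000, w=-1.150380: f=-1.307295 → w ← -1.150380 + 0.26·(-1.307295) = -1.490277
t=0.520000, w=-1.490277: f=-1.900148 → w ← -1.490277 + 0.26·(-1.900148) = -1.984315
t=0.780000, w=-1.984315: f=-2.810709 → w ← -1.984315 + 0.26·(-2.810709) = -2.715099
t=1.040000, w=-2.715099: f=-4.127364 → w ← -2.715099 + 0.26·(-4.127364) = -3.788214
w(1.3) ≈ -3.7882

-3.7882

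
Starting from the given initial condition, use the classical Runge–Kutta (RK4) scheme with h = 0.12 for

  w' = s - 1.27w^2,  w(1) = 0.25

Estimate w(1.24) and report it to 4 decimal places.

RK4: k1 = f(s_n, w_n); k2 = f(s_n + h/2, w_n + (h/2)·k1); k3 = f(s_n + h/2, w_n + (h/2)·k2); k4 = f(s_n + h, w_n + h·k3); w_{n+1} = w_n + (h/6)·(k1 + 2k2 + 2k3 + k4).
s=1.000000, w=0.250000:
  k1 = f(1.000000, 0.250000) = 0.920625
  k2 = f(1.060000, 0.305237) = 0.941674
  k3 = f(1.060000, 0.306500) = 0.940693
  k4 = f(1.120000, 0.362883) = 0.952761
  w ← 0.250000 + (0.12/6)·(k1 + 2k2 + 2k3 + k4) = 0.362762
s=1.120000, w=0.362762:
  k1 = f(1.120000, 0.362762) = 0.952872
  k2 = f(1.180000, 0.419935) = 0.956042
  k3 = f(1.180000, 0.420125) = 0.955839
  k4 = f(1.240000, 0.477463) = 0.950477
  w ← 0.362762 + (0.12/6)·(k1 + 2k2 + 2k3 + k4) = 0.477305
w(1.24) ≈ 0.4773

0.4773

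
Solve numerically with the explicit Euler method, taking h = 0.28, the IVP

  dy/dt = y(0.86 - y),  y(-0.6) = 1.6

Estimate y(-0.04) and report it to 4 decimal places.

Euler: y_{n+1} = y_n + h·f(t_n, y_n).
t=-0.600000, y=1.600000: f=-1.184000 → y ← 1.600000 + 0.28·(-1.184000) = 1.268480
t=-0.320000, y=1.268480: f=-0.518149 → y ← 1.268480 + 0.28·(-0.518149) = 1.123398
y(-0.04) ≈ 1.1234

1.1234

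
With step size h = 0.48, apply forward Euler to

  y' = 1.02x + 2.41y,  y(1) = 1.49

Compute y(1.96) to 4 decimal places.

8.7117

Euler: y_{n+1} = y_n + h·f(x_n, y_n).
x=1.000000, y=1.490000: f=4.610900 → y ← 1.490000 + 0.48·4.610900 = 3.703232
x=1.480000, y=3.703232: f=10.434389 → y ← 3.703232 + 0.48·10.434389 = 8.711739
y(1.96) ≈ 8.7117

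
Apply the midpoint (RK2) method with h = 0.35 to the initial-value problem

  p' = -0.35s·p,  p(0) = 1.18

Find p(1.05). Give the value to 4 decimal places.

0.9710

Midpoint: k1 = f(s_n, p_n); k2 = f(s_n + h/2, p_n + (h/2)·k1); p_{n+1} = p_n + h·k2.
s=0.000000, p=1.180000:
  k1 = f(0.000000, 1.180000) = 0.000000
  k2 = f(0.175000, 1.180000) = -0.072275
  p ← 1.180000 + 0.35·(-0.072275) = 1.154704
s=0.350000, p=1.154704:
  k1 = f(0.350000, 1.154704) = -0.141451
  k2 = f(0.525000, 1.129950) = -0.207628
  p ← 1.154704 + 0.35·(-0.207628) = 1.082034
s=0.700000, p=1.082034:
  k1 = f(0.700000, 1.082034) = -0.265098
  k2 = f(0.875000, 1.035642) = -0.317165
  p ← 1.082034 + 0.35·(-0.317165) = 0.971026
p(1.05) ≈ 0.9710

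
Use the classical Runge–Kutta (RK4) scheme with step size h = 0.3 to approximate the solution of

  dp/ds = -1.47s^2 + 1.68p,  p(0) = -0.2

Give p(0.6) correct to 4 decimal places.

RK4: k1 = f(s_n, p_n); k2 = f(s_n + h/2, p_n + (h/2)·k1); k3 = f(s_n + h/2, p_n + (h/2)·k2); k4 = f(s_n + h, p_n + h·k3); p_{n+1} = p_n + (h/6)·(k1 + 2k2 + 2k3 + k4).
s=0.000000, p=-0.200000:
  k1 = f(0.000000, -0.200000) = -0.336000
  k2 = f(0.150000, -0.250400) = -0.453747
  k3 = f(0.150000, -0.268062) = -0.483419
  k4 = f(0.300000, -0.345026) = -0.711943
  p ← -0.200000 + (0.3/6)·(k1 + 2k2 + 2k3 + k4) = -0.346114
s=0.300000, p=-0.346114:
  k1 = f(0.300000, -0.346114) = -0.713771
  k2 = f(0.450000, -0.453179) = -1.059016
  k3 = f(0.450000, -0.504966) = -1.146018
  k4 = f(0.600000, -0.689919) = -1.688264
  p ← -0.346114 + (0.3/6)·(k1 + 2k2 + 2k3 + k4) = -0.686719
p(0.6) ≈ -0.6867

-0.6867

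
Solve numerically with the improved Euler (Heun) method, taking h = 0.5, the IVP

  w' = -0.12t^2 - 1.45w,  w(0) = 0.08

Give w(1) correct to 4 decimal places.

Heun: k1 = f(t_n, w_n); k2 = f(t_n + h, w_n + h·k1); w_{n+1} = w_n + (h/2)·(k1 + k2).
t=0.000000, w=0.080000:
  k1 = f(0.000000, 0.080000) = -0.116000
  k2 = f(0.500000, 0.022000) = -0.061900
  w ← 0.080000 + (0.5/2)·(-0.116000 + (-0.061900)) = 0.035525
t=0.500000, w=0.035525:
  k1 = f(0.500000, 0.035525) = -0.081511
  k2 = f(1.000000, -0.005231) = -0.112416
  w ← 0.035525 + (0.5/2)·(-0.081511 + (-0.112416)) = -0.012957
w(1) ≈ -0.0130

-0.0130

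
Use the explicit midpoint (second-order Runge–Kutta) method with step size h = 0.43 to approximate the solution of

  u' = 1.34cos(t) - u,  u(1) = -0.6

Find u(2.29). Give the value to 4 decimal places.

-0.3986

Midpoint: k1 = f(t_n, u_n); k2 = f(t_n + h/2, u_n + (h/2)·k1); u_{n+1} = u_n + h·k2.
t=1.000000, u=-0.600000:
  k1 = f(1.000000, -0.600000) = 1.324005
  k2 = f(1.215000, -0.315339) = 0.782110
  u ← -0.600000 + 0.43·0.782110 = -0.263693
t=1.430000, u=-0.263693:
  k1 = f(1.430000, -0.263693) = 0.451737
  k2 = f(1.645000, -0.166569) = 0.067227
  u ← -0.263693 + 0.43·0.067227 = -0.234785
t=1.860000, u=-0.234785:
  k1 = f(1.860000, -0.234785) = -0.147369
  k2 = f(2.075000, -0.266469) = -0.380899
  u ← -0.234785 + 0.43·(-0.380899) = -0.398571
u(2.29) ≈ -0.3986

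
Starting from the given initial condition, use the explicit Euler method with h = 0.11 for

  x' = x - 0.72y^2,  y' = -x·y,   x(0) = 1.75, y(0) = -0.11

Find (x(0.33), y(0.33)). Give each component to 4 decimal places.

2.3911, -0.0533

Euler on (x,y): x_{n+1} = x_n + h·x', y_{n+1} = y_n + h·y'.
0.000000: (1.750000, -0.110000); f=(1.741288, 0.192500) → (1.941542, -0.088825)
0.110000: (1.941542, -0.088825); f=(1.935861, 0.172457) → (2.154486, -0.069855)
0.220000: (2.154486, -0.069855); f=(2.150973, 0.150501) → (2.391093, -0.053300)
(x(0.33), y(0.33)) ≈ (2.3911, -0.0533)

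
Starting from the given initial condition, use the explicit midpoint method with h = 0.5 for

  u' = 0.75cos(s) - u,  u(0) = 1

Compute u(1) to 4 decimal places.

0.7512

Midpoint: k1 = f(s_n, u_n); k2 = f(s_n + h/2, u_n + (h/2)·k1); u_{n+1} = u_n + h·k2.
s=0.000000, u=1.000000:
  k1 = f(0.000000, 1.000000) = -0.250000
  k2 = f(0.250000, 0.937500) = -0.210816
  u ← 1.000000 + 0.5·(-0.210816) = 0.894592
s=0.500000, u=0.894592:
  k1 = f(0.500000, 0.894592) = -0.236405
  k2 = f(0.750000, 0.835491) = -0.286724
  u ← 0.894592 + 0.5·(-0.286724) = 0.751230
u(1) ≈ 0.7512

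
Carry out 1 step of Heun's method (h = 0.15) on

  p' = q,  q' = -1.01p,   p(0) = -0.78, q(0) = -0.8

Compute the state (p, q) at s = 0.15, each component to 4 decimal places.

-0.8911, -0.6727

Heun on (p,q): k1 = f(s_n, state_n); k2 = f(s_n + h, state_n + h·k1); state_{n+1} = state_n + (h/2)·(k1 + k2).
0.000000: (-0.780000, -0.800000)
  k1 = (-0.800000, 0.787800)
  predictor → (-0.900000, -0.681830)
  k2 = (-0.681830, 0.909000)
  → (-0.891137, -0.672740)
(p(0.15), q(0.15)) ≈ (-0.8911, -0.6727)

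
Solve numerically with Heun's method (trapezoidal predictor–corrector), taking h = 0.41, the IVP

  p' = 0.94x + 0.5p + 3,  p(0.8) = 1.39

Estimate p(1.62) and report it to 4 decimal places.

6.2147

Heun: k1 = f(x_n, p_n); k2 = f(x_n + h, p_n + h·k1); p_{n+1} = p_n + (h/2)·(k1 + k2).
x=0.800000, p=1.390000:
  k1 = f(0.800000, 1.390000) = 4.447000
  k2 = f(1.210000, 3.213270) = 5.744035
  p ← 1.390000 + (0.41/2)·(4.447000 + 5.744035) = 3.479162
x=1.210000, p=3.479162:
  k1 = f(1.210000, 3.479162) = 5.876981
  k2 = f(1.620000, 5.888724) = 7.467162
  p ← 3.479162 + (0.41/2)·(5.876981 + 7.467162) = 6.214712
p(1.62) ≈ 6.2147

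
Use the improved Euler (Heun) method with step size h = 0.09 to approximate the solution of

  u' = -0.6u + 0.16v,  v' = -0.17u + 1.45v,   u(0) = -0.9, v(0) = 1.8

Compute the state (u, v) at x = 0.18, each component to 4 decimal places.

-0.7514, 2.3642

Heun on (u,v): k1 = f(x_n, state_n); k2 = f(x_n + h, state_n + h·k1); state_{n+1} = state_n + (h/2)·(k1 + k2).
0.000000: (-0.900000, 1.800000)
  k1 = (0.828000, 2.763000)
  predictor → (-0.825480, 2.048670)
  k2 = (0.823075, 3.110903)
  → (-0.825702, 2.064326)
0.090000: (-0.825702, 2.064326)
  k1 = (0.825713, 3.133641)
  predictor → (-0.751387, 2.346353)
  k2 = (0.826249, 3.529948)
  → (-0.751363, 2.364187)
(u(0.18), v(0.18)) ≈ (-0.7514, 2.3642)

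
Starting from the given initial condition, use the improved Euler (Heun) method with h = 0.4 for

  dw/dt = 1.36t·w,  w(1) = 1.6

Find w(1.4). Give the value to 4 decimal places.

Heun: k1 = f(t_n, w_n); k2 = f(t_n + h, w_n + h·k1); w_{n+1} = w_n + (h/2)·(k1 + k2).
t=1.000000, w=1.600000:
  k1 = f(1.000000, 1.600000) = 2.176000
  k2 = f(1.400000, 2.470400) = 4.703642
  w ← 1.600000 + (0.4/2)·(2.176000 + 4.703642) = 2.975928
w(1.4) ≈ 2.9759

2.9759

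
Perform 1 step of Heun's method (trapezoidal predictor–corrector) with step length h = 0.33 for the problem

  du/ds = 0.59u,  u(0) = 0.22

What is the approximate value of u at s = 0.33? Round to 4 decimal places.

0.2670

Heun: k1 = f(s_n, u_n); k2 = f(s_n + h, u_n + h·k1); u_{n+1} = u_n + (h/2)·(k1 + k2).
s=0.000000, u=0.220000:
  k1 = f(0.000000, 0.220000) = 0.129800
  k2 = f(0.330000, 0.262834) = 0.155072
  u ← 0.220000 + (0.33/2)·(0.129800 + 0.155072) = 0.267004
u(0.33) ≈ 0.2670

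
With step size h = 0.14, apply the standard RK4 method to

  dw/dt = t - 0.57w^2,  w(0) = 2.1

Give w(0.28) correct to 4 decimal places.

1.6059

RK4: k1 = f(t_n, w_n); k2 = f(t_n + h/2, w_n + (h/2)·k1); k3 = f(t_n + h/2, w_n + (h/2)·k2); k4 = f(t_n + h, w_n + h·k3); w_{n+1} = w_n + (h/6)·(k1 + 2k2 + 2k3 + k4).
t=0.000000, w=2.100000:
  k1 = f(0.000000, 2.100000) = -2.513700
  k2 = f(0.070000, 1.924041) = -2.040102
  k3 = f(0.070000, 1.957193) = -2.113444
  k4 = f(0.140000, 1.804118) = -1.715259
  w ← 2.100000 + (0.14/6)·(k1 + 2k2 + 2k3 + k4) = 1.807492
t=0.140000, w=1.807492:
  k1 = f(0.140000, 1.807492) = -1.722206
  k2 = f(0.210000, 1.686938) = -1.412083
  k3 = f(0.210000, 1.708646) = -1.454099
  k4 = f(0.280000, 1.603918) = -1.186356
  w ← 1.807492 + (0.14/6)·(k1 + 2k2 + 2k3 + k4) = 1.605871
w(0.28) ≈ 1.6059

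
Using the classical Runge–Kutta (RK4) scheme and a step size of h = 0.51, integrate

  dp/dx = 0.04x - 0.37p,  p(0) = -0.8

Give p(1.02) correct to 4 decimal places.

-0.5301

RK4: k1 = f(x_n, p_n); k2 = f(x_n + h/2, p_n + (h/2)·k1); k3 = f(x_n + h/2, p_n + (h/2)·k2); k4 = f(x_n + h, p_n + h·k3); p_{n+1} = p_n + (h/6)·(k1 + 2k2 + 2k3 + k4).
x=0.000000, p=-0.800000:
  k1 = f(0.000000, -0.800000) = 0.296000
  k2 = f(0.255000, -0.724520) = 0.278272
  k3 = f(0.255000, -0.729041) = 0.279945
  k4 = f(0.510000, -0.657228) = 0.263574
  p ← -0.800000 + (0.51/6)·(k1 + 2k2 + 2k3 + k4) = -0.657539
x=0.510000, p=-0.657539:
  k1 = f(0.510000, -0.657539) = 0.263690
  k2 = f(0.765000, -0.590298) = 0.249010
  k3 = f(0.765000, -0.594042) = 0.250395
  k4 = f(1.020000, -0.529838) = 0.236840
  p ← -0.657539 + (0.51/6)·(k1 + 2k2 + 2k3 + k4) = -0.530095
p(1.02) ≈ -0.5301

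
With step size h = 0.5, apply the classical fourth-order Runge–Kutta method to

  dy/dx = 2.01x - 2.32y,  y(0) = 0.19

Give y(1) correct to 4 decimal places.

0.5536

RK4: k1 = f(x_n, y_n); k2 = f(x_n + h/2, y_n + (h/2)·k1); k3 = f(x_n + h/2, y_n + (h/2)·k2); k4 = f(x_n + h, y_n + h·k3); y_{n+1} = y_n + (h/6)·(k1 + 2k2 + 2k3 + k4).
x=0.000000, y=0.190000:
  k1 = f(0.000000, 0.190000) = -0.440800
  k2 = f(0.250000, 0.079800) = 0.317364
  k3 = f(0.250000, 0.269341) = -0.122371
  k4 = f(0.500000, 0.128814) = 0.706150
  y ← 0.190000 + (0.5/6)·(k1 + 2k2 + 2k3 + k4) = 0.244611
x=0.500000, y=0.244611:
  k1 = f(0.500000, 0.244611) = 0.437502
  k2 = f(0.750000, 0.353987) = 0.686251
  k3 = f(0.750000, 0.416174) = 0.541976
  k4 = f(1.000000, 0.515599) = 0.813809
  y ← 0.244611 + (0.5/6)·(k1 + 2k2 + 2k3 + k4) = 0.553592
y(1) ≈ 0.5536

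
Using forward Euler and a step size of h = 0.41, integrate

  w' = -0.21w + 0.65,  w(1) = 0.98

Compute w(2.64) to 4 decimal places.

1.6197

Euler: w_{n+1} = w_n + h·f(s_n, w_n).
s=1.000000, w=0.980000: f=0.444200 → w ← 0.980000 + 0.41·0.444200 = 1.162122
s=1.410000, w=1.162122: f=0.405954 → w ← 1.162122 + 0.41·0.405954 = 1.328563
s=1.820000, w=1.328563: f=0.371002 → w ← 1.328563 + 0.41·0.371002 = 1.480674
s=2.230000, w=1.480674: f=0.339058 → w ← 1.480674 + 0.41·0.339058 = 1.619688
w(2.64) ≈ 1.6197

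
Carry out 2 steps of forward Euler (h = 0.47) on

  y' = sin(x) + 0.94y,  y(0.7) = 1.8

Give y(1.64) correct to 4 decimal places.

Euler: y_{n+1} = y_n + h·f(x_n, y_n).
x=0.700000, y=1.800000: f=2.336218 → y ← 1.800000 + 0.47·2.336218 = 2.898022
x=1.170000, y=2.898022: f=3.644892 → y ← 2.898022 + 0.47·3.644892 = 4.611121
y(1.64) ≈ 4.6111

4.6111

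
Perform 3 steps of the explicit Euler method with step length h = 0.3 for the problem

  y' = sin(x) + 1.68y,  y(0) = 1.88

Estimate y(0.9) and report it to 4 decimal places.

6.6986

Euler: y_{n+1} = y_n + h·f(x_n, y_n).
x=0.000000, y=1.880000: f=3.158400 → y ← 1.880000 + 0.3·3.158400 = 2.827520
x=0.300000, y=2.827520: f=5.045754 → y ← 2.827520 + 0.3·5.045754 = 4.341246
x=0.600000, y=4.341246: f=7.857936 → y ← 4.341246 + 0.3·7.857936 = 6.698627
y(0.9) ≈ 6.6986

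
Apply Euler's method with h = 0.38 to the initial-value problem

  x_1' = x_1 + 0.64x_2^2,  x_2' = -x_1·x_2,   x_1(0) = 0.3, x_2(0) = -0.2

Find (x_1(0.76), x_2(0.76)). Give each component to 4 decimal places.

Euler on (x_1,x_2): x_1_{n+1} = x_1_n + h·x_1', x_2_{n+1} = x_2_n + h·x_2'.
0.000000: (0.300000, -0.200000); f=(0.325600, 0.060000) → (0.423728, -0.177200)
0.380000: (0.423728, -0.177200); f=(0.443824, 0.075085) → (0.592381, -0.148668)
(x_1(0.76), x_2(0.76)) ≈ (0.5924, -0.1487)

0.5924, -0.1487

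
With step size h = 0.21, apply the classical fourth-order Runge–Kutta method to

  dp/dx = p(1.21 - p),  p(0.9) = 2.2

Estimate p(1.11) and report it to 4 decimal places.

RK4: k1 = f(x_n, p_n); k2 = f(x_n + h/2, p_n + (h/2)·k1); k3 = f(x_n + h/2, p_n + (h/2)·k2); k4 = f(x_n + h, p_n + h·k3); p_{n+1} = p_n + (h/6)·(k1 + 2k2 + 2k3 + k4).
x=0.900000, p=2.200000:
  k1 = f(0.900000, 2.200000) = -2.178000
  k2 = f(1.005000, 1.971310) = -1.500778
  k3 = f(1.005000, 2.042418) = -1.700146
  k4 = f(1.110000, 1.842969) = -1.166543
  p ← 2.200000 + (0.21/6)·(k1 + 2k2 + 2k3 + k4) = 1.858876
p(1.11) ≈ 1.8589

1.8589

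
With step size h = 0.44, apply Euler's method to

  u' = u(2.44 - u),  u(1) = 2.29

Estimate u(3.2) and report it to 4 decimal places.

Euler: u_{n+1} = u_n + h·f(t_n, u_n).
t=1.000000, u=2.290000: f=0.343500 → u ← 2.290000 + 0.44·0.343500 = 2.441140
t=1.440000, u=2.441140: f=-0.002783 → u ← 2.441140 + 0.44·(-0.002783) = 2.439916
t=1.880000, u=2.439916: f=0.000206 → u ← 2.439916 + 0.44·0.000206 = 2.440006
t=2.320000, u=2.440006: f=-0.000015 → u ← 2.440006 + 0.44·(-0.000015) = 2.440000
t=2.760000, u=2.440000: f=0.000001 → u ← 2.440000 + 0.44·0.000001 = 2.440000
u(3.2) ≈ 2.4400

2.4400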